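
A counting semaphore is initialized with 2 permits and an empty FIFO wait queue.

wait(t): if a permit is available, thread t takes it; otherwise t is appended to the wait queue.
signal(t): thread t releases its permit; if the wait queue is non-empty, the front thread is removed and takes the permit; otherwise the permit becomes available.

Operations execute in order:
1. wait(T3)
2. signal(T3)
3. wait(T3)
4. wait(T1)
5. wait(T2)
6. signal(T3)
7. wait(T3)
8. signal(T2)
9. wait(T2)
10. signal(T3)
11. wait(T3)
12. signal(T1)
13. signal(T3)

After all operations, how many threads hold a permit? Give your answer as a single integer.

Step 1: wait(T3) -> count=1 queue=[] holders={T3}
Step 2: signal(T3) -> count=2 queue=[] holders={none}
Step 3: wait(T3) -> count=1 queue=[] holders={T3}
Step 4: wait(T1) -> count=0 queue=[] holders={T1,T3}
Step 5: wait(T2) -> count=0 queue=[T2] holders={T1,T3}
Step 6: signal(T3) -> count=0 queue=[] holders={T1,T2}
Step 7: wait(T3) -> count=0 queue=[T3] holders={T1,T2}
Step 8: signal(T2) -> count=0 queue=[] holders={T1,T3}
Step 9: wait(T2) -> count=0 queue=[T2] holders={T1,T3}
Step 10: signal(T3) -> count=0 queue=[] holders={T1,T2}
Step 11: wait(T3) -> count=0 queue=[T3] holders={T1,T2}
Step 12: signal(T1) -> count=0 queue=[] holders={T2,T3}
Step 13: signal(T3) -> count=1 queue=[] holders={T2}
Final holders: {T2} -> 1 thread(s)

Answer: 1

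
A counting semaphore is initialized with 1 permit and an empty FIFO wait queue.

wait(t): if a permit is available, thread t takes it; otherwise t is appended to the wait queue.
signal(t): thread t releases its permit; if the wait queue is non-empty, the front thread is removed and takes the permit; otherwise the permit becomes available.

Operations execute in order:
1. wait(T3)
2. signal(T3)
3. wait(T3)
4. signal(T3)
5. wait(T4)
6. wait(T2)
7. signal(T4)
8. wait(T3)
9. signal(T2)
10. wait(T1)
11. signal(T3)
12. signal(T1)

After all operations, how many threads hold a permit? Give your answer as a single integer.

Answer: 0

Derivation:
Step 1: wait(T3) -> count=0 queue=[] holders={T3}
Step 2: signal(T3) -> count=1 queue=[] holders={none}
Step 3: wait(T3) -> count=0 queue=[] holders={T3}
Step 4: signal(T3) -> count=1 queue=[] holders={none}
Step 5: wait(T4) -> count=0 queue=[] holders={T4}
Step 6: wait(T2) -> count=0 queue=[T2] holders={T4}
Step 7: signal(T4) -> count=0 queue=[] holders={T2}
Step 8: wait(T3) -> count=0 queue=[T3] holders={T2}
Step 9: signal(T2) -> count=0 queue=[] holders={T3}
Step 10: wait(T1) -> count=0 queue=[T1] holders={T3}
Step 11: signal(T3) -> count=0 queue=[] holders={T1}
Step 12: signal(T1) -> count=1 queue=[] holders={none}
Final holders: {none} -> 0 thread(s)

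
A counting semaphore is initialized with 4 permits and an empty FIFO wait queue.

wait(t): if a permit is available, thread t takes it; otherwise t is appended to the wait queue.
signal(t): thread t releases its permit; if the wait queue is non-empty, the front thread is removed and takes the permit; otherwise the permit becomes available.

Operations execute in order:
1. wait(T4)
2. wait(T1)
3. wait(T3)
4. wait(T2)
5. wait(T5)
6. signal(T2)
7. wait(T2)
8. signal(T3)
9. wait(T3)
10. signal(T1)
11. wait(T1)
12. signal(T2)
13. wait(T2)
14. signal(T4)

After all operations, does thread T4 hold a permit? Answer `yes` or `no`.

Answer: no

Derivation:
Step 1: wait(T4) -> count=3 queue=[] holders={T4}
Step 2: wait(T1) -> count=2 queue=[] holders={T1,T4}
Step 3: wait(T3) -> count=1 queue=[] holders={T1,T3,T4}
Step 4: wait(T2) -> count=0 queue=[] holders={T1,T2,T3,T4}
Step 5: wait(T5) -> count=0 queue=[T5] holders={T1,T2,T3,T4}
Step 6: signal(T2) -> count=0 queue=[] holders={T1,T3,T4,T5}
Step 7: wait(T2) -> count=0 queue=[T2] holders={T1,T3,T4,T5}
Step 8: signal(T3) -> count=0 queue=[] holders={T1,T2,T4,T5}
Step 9: wait(T3) -> count=0 queue=[T3] holders={T1,T2,T4,T5}
Step 10: signal(T1) -> count=0 queue=[] holders={T2,T3,T4,T5}
Step 11: wait(T1) -> count=0 queue=[T1] holders={T2,T3,T4,T5}
Step 12: signal(T2) -> count=0 queue=[] holders={T1,T3,T4,T5}
Step 13: wait(T2) -> count=0 queue=[T2] holders={T1,T3,T4,T5}
Step 14: signal(T4) -> count=0 queue=[] holders={T1,T2,T3,T5}
Final holders: {T1,T2,T3,T5} -> T4 not in holders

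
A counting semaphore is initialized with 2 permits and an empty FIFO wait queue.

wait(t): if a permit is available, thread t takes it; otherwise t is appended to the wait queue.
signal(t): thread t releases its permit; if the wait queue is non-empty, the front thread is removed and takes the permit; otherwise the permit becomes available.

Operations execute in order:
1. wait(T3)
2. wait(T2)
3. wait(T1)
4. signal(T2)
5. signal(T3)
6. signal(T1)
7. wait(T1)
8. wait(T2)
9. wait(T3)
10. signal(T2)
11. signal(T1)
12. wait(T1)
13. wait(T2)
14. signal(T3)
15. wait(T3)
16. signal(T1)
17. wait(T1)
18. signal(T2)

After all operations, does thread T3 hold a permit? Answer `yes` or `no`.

Answer: yes

Derivation:
Step 1: wait(T3) -> count=1 queue=[] holders={T3}
Step 2: wait(T2) -> count=0 queue=[] holders={T2,T3}
Step 3: wait(T1) -> count=0 queue=[T1] holders={T2,T3}
Step 4: signal(T2) -> count=0 queue=[] holders={T1,T3}
Step 5: signal(T3) -> count=1 queue=[] holders={T1}
Step 6: signal(T1) -> count=2 queue=[] holders={none}
Step 7: wait(T1) -> count=1 queue=[] holders={T1}
Step 8: wait(T2) -> count=0 queue=[] holders={T1,T2}
Step 9: wait(T3) -> count=0 queue=[T3] holders={T1,T2}
Step 10: signal(T2) -> count=0 queue=[] holders={T1,T3}
Step 11: signal(T1) -> count=1 queue=[] holders={T3}
Step 12: wait(T1) -> count=0 queue=[] holders={T1,T3}
Step 13: wait(T2) -> count=0 queue=[T2] holders={T1,T3}
Step 14: signal(T3) -> count=0 queue=[] holders={T1,T2}
Step 15: wait(T3) -> count=0 queue=[T3] holders={T1,T2}
Step 16: signal(T1) -> count=0 queue=[] holders={T2,T3}
Step 17: wait(T1) -> count=0 queue=[T1] holders={T2,T3}
Step 18: signal(T2) -> count=0 queue=[] holders={T1,T3}
Final holders: {T1,T3} -> T3 in holders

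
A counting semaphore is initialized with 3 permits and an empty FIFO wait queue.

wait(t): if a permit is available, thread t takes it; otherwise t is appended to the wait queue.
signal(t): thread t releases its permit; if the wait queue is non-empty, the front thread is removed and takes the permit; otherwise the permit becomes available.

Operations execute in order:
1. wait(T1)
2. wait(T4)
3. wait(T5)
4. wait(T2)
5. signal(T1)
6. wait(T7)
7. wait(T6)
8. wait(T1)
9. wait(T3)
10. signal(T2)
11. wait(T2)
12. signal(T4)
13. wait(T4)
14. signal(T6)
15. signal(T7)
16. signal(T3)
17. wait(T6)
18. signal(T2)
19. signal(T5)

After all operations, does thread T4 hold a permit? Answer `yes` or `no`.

Step 1: wait(T1) -> count=2 queue=[] holders={T1}
Step 2: wait(T4) -> count=1 queue=[] holders={T1,T4}
Step 3: wait(T5) -> count=0 queue=[] holders={T1,T4,T5}
Step 4: wait(T2) -> count=0 queue=[T2] holders={T1,T4,T5}
Step 5: signal(T1) -> count=0 queue=[] holders={T2,T4,T5}
Step 6: wait(T7) -> count=0 queue=[T7] holders={T2,T4,T5}
Step 7: wait(T6) -> count=0 queue=[T7,T6] holders={T2,T4,T5}
Step 8: wait(T1) -> count=0 queue=[T7,T6,T1] holders={T2,T4,T5}
Step 9: wait(T3) -> count=0 queue=[T7,T6,T1,T3] holders={T2,T4,T5}
Step 10: signal(T2) -> count=0 queue=[T6,T1,T3] holders={T4,T5,T7}
Step 11: wait(T2) -> count=0 queue=[T6,T1,T3,T2] holders={T4,T5,T7}
Step 12: signal(T4) -> count=0 queue=[T1,T3,T2] holders={T5,T6,T7}
Step 13: wait(T4) -> count=0 queue=[T1,T3,T2,T4] holders={T5,T6,T7}
Step 14: signal(T6) -> count=0 queue=[T3,T2,T4] holders={T1,T5,T7}
Step 15: signal(T7) -> count=0 queue=[T2,T4] holders={T1,T3,T5}
Step 16: signal(T3) -> count=0 queue=[T4] holders={T1,T2,T5}
Step 17: wait(T6) -> count=0 queue=[T4,T6] holders={T1,T2,T5}
Step 18: signal(T2) -> count=0 queue=[T6] holders={T1,T4,T5}
Step 19: signal(T5) -> count=0 queue=[] holders={T1,T4,T6}
Final holders: {T1,T4,T6} -> T4 in holders

Answer: yes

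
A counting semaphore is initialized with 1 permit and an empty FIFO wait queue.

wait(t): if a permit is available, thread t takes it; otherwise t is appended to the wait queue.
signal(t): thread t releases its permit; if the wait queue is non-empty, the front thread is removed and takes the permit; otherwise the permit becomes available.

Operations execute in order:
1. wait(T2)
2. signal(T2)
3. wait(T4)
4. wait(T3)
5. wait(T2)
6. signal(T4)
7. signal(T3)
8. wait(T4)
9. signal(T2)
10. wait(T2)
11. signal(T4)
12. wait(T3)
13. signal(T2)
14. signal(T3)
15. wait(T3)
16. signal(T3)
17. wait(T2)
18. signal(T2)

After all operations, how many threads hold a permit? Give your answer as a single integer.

Step 1: wait(T2) -> count=0 queue=[] holders={T2}
Step 2: signal(T2) -> count=1 queue=[] holders={none}
Step 3: wait(T4) -> count=0 queue=[] holders={T4}
Step 4: wait(T3) -> count=0 queue=[T3] holders={T4}
Step 5: wait(T2) -> count=0 queue=[T3,T2] holders={T4}
Step 6: signal(T4) -> count=0 queue=[T2] holders={T3}
Step 7: signal(T3) -> count=0 queue=[] holders={T2}
Step 8: wait(T4) -> count=0 queue=[T4] holders={T2}
Step 9: signal(T2) -> count=0 queue=[] holders={T4}
Step 10: wait(T2) -> count=0 queue=[T2] holders={T4}
Step 11: signal(T4) -> count=0 queue=[] holders={T2}
Step 12: wait(T3) -> count=0 queue=[T3] holders={T2}
Step 13: signal(T2) -> count=0 queue=[] holders={T3}
Step 14: signal(T3) -> count=1 queue=[] holders={none}
Step 15: wait(T3) -> count=0 queue=[] holders={T3}
Step 16: signal(T3) -> count=1 queue=[] holders={none}
Step 17: wait(T2) -> count=0 queue=[] holders={T2}
Step 18: signal(T2) -> count=1 queue=[] holders={none}
Final holders: {none} -> 0 thread(s)

Answer: 0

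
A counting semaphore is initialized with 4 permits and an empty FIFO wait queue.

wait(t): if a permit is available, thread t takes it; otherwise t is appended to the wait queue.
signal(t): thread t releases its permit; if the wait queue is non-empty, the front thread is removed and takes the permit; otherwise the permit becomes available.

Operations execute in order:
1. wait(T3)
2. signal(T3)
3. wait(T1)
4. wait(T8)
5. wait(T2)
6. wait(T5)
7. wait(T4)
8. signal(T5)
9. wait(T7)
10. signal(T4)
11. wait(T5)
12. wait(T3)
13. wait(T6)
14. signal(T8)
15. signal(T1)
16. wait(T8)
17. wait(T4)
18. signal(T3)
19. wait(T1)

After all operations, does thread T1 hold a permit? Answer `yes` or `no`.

Step 1: wait(T3) -> count=3 queue=[] holders={T3}
Step 2: signal(T3) -> count=4 queue=[] holders={none}
Step 3: wait(T1) -> count=3 queue=[] holders={T1}
Step 4: wait(T8) -> count=2 queue=[] holders={T1,T8}
Step 5: wait(T2) -> count=1 queue=[] holders={T1,T2,T8}
Step 6: wait(T5) -> count=0 queue=[] holders={T1,T2,T5,T8}
Step 7: wait(T4) -> count=0 queue=[T4] holders={T1,T2,T5,T8}
Step 8: signal(T5) -> count=0 queue=[] holders={T1,T2,T4,T8}
Step 9: wait(T7) -> count=0 queue=[T7] holders={T1,T2,T4,T8}
Step 10: signal(T4) -> count=0 queue=[] holders={T1,T2,T7,T8}
Step 11: wait(T5) -> count=0 queue=[T5] holders={T1,T2,T7,T8}
Step 12: wait(T3) -> count=0 queue=[T5,T3] holders={T1,T2,T7,T8}
Step 13: wait(T6) -> count=0 queue=[T5,T3,T6] holders={T1,T2,T7,T8}
Step 14: signal(T8) -> count=0 queue=[T3,T6] holders={T1,T2,T5,T7}
Step 15: signal(T1) -> count=0 queue=[T6] holders={T2,T3,T5,T7}
Step 16: wait(T8) -> count=0 queue=[T6,T8] holders={T2,T3,T5,T7}
Step 17: wait(T4) -> count=0 queue=[T6,T8,T4] holders={T2,T3,T5,T7}
Step 18: signal(T3) -> count=0 queue=[T8,T4] holders={T2,T5,T6,T7}
Step 19: wait(T1) -> count=0 queue=[T8,T4,T1] holders={T2,T5,T6,T7}
Final holders: {T2,T5,T6,T7} -> T1 not in holders

Answer: no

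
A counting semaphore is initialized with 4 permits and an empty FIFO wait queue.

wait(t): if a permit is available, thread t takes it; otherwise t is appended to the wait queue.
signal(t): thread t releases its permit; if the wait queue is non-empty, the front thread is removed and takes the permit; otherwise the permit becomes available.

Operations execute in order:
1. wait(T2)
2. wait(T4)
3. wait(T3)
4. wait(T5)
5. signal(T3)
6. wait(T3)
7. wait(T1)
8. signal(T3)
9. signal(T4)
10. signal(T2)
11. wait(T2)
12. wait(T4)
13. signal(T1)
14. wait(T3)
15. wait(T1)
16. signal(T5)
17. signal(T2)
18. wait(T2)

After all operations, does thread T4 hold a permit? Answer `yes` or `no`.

Answer: yes

Derivation:
Step 1: wait(T2) -> count=3 queue=[] holders={T2}
Step 2: wait(T4) -> count=2 queue=[] holders={T2,T4}
Step 3: wait(T3) -> count=1 queue=[] holders={T2,T3,T4}
Step 4: wait(T5) -> count=0 queue=[] holders={T2,T3,T4,T5}
Step 5: signal(T3) -> count=1 queue=[] holders={T2,T4,T5}
Step 6: wait(T3) -> count=0 queue=[] holders={T2,T3,T4,T5}
Step 7: wait(T1) -> count=0 queue=[T1] holders={T2,T3,T4,T5}
Step 8: signal(T3) -> count=0 queue=[] holders={T1,T2,T4,T5}
Step 9: signal(T4) -> count=1 queue=[] holders={T1,T2,T5}
Step 10: signal(T2) -> count=2 queue=[] holders={T1,T5}
Step 11: wait(T2) -> count=1 queue=[] holders={T1,T2,T5}
Step 12: wait(T4) -> count=0 queue=[] holders={T1,T2,T4,T5}
Step 13: signal(T1) -> count=1 queue=[] holders={T2,T4,T5}
Step 14: wait(T3) -> count=0 queue=[] holders={T2,T3,T4,T5}
Step 15: wait(T1) -> count=0 queue=[T1] holders={T2,T3,T4,T5}
Step 16: signal(T5) -> count=0 queue=[] holders={T1,T2,T3,T4}
Step 17: signal(T2) -> count=1 queue=[] holders={T1,T3,T4}
Step 18: wait(T2) -> count=0 queue=[] holders={T1,T2,T3,T4}
Final holders: {T1,T2,T3,T4} -> T4 in holders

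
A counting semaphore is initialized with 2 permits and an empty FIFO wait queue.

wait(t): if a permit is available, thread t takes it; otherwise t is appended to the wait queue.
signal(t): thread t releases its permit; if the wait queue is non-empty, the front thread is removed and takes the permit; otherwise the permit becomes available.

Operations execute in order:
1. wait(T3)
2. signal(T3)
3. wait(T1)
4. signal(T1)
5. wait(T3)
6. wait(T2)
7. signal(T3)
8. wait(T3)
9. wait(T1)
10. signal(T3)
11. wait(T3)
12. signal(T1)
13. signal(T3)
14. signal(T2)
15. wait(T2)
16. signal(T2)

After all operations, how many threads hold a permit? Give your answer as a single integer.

Step 1: wait(T3) -> count=1 queue=[] holders={T3}
Step 2: signal(T3) -> count=2 queue=[] holders={none}
Step 3: wait(T1) -> count=1 queue=[] holders={T1}
Step 4: signal(T1) -> count=2 queue=[] holders={none}
Step 5: wait(T3) -> count=1 queue=[] holders={T3}
Step 6: wait(T2) -> count=0 queue=[] holders={T2,T3}
Step 7: signal(T3) -> count=1 queue=[] holders={T2}
Step 8: wait(T3) -> count=0 queue=[] holders={T2,T3}
Step 9: wait(T1) -> count=0 queue=[T1] holders={T2,T3}
Step 10: signal(T3) -> count=0 queue=[] holders={T1,T2}
Step 11: wait(T3) -> count=0 queue=[T3] holders={T1,T2}
Step 12: signal(T1) -> count=0 queue=[] holders={T2,T3}
Step 13: signal(T3) -> count=1 queue=[] holders={T2}
Step 14: signal(T2) -> count=2 queue=[] holders={none}
Step 15: wait(T2) -> count=1 queue=[] holders={T2}
Step 16: signal(T2) -> count=2 queue=[] holders={none}
Final holders: {none} -> 0 thread(s)

Answer: 0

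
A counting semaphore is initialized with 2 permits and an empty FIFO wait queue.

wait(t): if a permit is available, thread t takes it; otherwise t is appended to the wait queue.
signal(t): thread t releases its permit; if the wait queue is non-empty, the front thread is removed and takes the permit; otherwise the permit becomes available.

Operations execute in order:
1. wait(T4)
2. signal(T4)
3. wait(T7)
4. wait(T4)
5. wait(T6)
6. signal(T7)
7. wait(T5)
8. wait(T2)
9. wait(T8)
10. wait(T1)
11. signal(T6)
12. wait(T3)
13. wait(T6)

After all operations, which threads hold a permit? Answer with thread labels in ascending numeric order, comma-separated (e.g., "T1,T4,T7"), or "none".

Answer: T4,T5

Derivation:
Step 1: wait(T4) -> count=1 queue=[] holders={T4}
Step 2: signal(T4) -> count=2 queue=[] holders={none}
Step 3: wait(T7) -> count=1 queue=[] holders={T7}
Step 4: wait(T4) -> count=0 queue=[] holders={T4,T7}
Step 5: wait(T6) -> count=0 queue=[T6] holders={T4,T7}
Step 6: signal(T7) -> count=0 queue=[] holders={T4,T6}
Step 7: wait(T5) -> count=0 queue=[T5] holders={T4,T6}
Step 8: wait(T2) -> count=0 queue=[T5,T2] holders={T4,T6}
Step 9: wait(T8) -> count=0 queue=[T5,T2,T8] holders={T4,T6}
Step 10: wait(T1) -> count=0 queue=[T5,T2,T8,T1] holders={T4,T6}
Step 11: signal(T6) -> count=0 queue=[T2,T8,T1] holders={T4,T5}
Step 12: wait(T3) -> count=0 queue=[T2,T8,T1,T3] holders={T4,T5}
Step 13: wait(T6) -> count=0 queue=[T2,T8,T1,T3,T6] holders={T4,T5}
Final holders: T4,T5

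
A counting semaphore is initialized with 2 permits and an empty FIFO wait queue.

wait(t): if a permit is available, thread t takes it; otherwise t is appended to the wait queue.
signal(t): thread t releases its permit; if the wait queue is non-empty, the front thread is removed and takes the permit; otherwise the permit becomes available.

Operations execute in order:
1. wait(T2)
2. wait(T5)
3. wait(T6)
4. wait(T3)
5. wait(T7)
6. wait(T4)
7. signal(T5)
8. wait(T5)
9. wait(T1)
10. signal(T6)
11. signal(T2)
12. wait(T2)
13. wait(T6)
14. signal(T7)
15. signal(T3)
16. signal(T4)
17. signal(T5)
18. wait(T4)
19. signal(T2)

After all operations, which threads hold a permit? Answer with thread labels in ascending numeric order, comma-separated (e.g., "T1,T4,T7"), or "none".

Answer: T1,T6

Derivation:
Step 1: wait(T2) -> count=1 queue=[] holders={T2}
Step 2: wait(T5) -> count=0 queue=[] holders={T2,T5}
Step 3: wait(T6) -> count=0 queue=[T6] holders={T2,T5}
Step 4: wait(T3) -> count=0 queue=[T6,T3] holders={T2,T5}
Step 5: wait(T7) -> count=0 queue=[T6,T3,T7] holders={T2,T5}
Step 6: wait(T4) -> count=0 queue=[T6,T3,T7,T4] holders={T2,T5}
Step 7: signal(T5) -> count=0 queue=[T3,T7,T4] holders={T2,T6}
Step 8: wait(T5) -> count=0 queue=[T3,T7,T4,T5] holders={T2,T6}
Step 9: wait(T1) -> count=0 queue=[T3,T7,T4,T5,T1] holders={T2,T6}
Step 10: signal(T6) -> count=0 queue=[T7,T4,T5,T1] holders={T2,T3}
Step 11: signal(T2) -> count=0 queue=[T4,T5,T1] holders={T3,T7}
Step 12: wait(T2) -> count=0 queue=[T4,T5,T1,T2] holders={T3,T7}
Step 13: wait(T6) -> count=0 queue=[T4,T5,T1,T2,T6] holders={T3,T7}
Step 14: signal(T7) -> count=0 queue=[T5,T1,T2,T6] holders={T3,T4}
Step 15: signal(T3) -> count=0 queue=[T1,T2,T6] holders={T4,T5}
Step 16: signal(T4) -> count=0 queue=[T2,T6] holders={T1,T5}
Step 17: signal(T5) -> count=0 queue=[T6] holders={T1,T2}
Step 18: wait(T4) -> count=0 queue=[T6,T4] holders={T1,T2}
Step 19: signal(T2) -> count=0 queue=[T4] holders={T1,T6}
Final holders: T1,T6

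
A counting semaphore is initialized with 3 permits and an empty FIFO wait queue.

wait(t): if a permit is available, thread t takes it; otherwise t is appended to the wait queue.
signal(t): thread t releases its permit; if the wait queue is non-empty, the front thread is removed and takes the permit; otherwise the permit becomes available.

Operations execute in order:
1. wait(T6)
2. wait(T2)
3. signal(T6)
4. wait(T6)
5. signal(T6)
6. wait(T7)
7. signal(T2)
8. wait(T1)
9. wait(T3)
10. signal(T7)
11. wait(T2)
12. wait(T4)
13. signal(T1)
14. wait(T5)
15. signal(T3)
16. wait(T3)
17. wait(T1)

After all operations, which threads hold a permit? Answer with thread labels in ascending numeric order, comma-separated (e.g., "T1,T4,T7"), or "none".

Answer: T2,T4,T5

Derivation:
Step 1: wait(T6) -> count=2 queue=[] holders={T6}
Step 2: wait(T2) -> count=1 queue=[] holders={T2,T6}
Step 3: signal(T6) -> count=2 queue=[] holders={T2}
Step 4: wait(T6) -> count=1 queue=[] holders={T2,T6}
Step 5: signal(T6) -> count=2 queue=[] holders={T2}
Step 6: wait(T7) -> count=1 queue=[] holders={T2,T7}
Step 7: signal(T2) -> count=2 queue=[] holders={T7}
Step 8: wait(T1) -> count=1 queue=[] holders={T1,T7}
Step 9: wait(T3) -> count=0 queue=[] holders={T1,T3,T7}
Step 10: signal(T7) -> count=1 queue=[] holders={T1,T3}
Step 11: wait(T2) -> count=0 queue=[] holders={T1,T2,T3}
Step 12: wait(T4) -> count=0 queue=[T4] holders={T1,T2,T3}
Step 13: signal(T1) -> count=0 queue=[] holders={T2,T3,T4}
Step 14: wait(T5) -> count=0 queue=[T5] holders={T2,T3,T4}
Step 15: signal(T3) -> count=0 queue=[] holders={T2,T4,T5}
Step 16: wait(T3) -> count=0 queue=[T3] holders={T2,T4,T5}
Step 17: wait(T1) -> count=0 queue=[T3,T1] holders={T2,T4,T5}
Final holders: T2,T4,T5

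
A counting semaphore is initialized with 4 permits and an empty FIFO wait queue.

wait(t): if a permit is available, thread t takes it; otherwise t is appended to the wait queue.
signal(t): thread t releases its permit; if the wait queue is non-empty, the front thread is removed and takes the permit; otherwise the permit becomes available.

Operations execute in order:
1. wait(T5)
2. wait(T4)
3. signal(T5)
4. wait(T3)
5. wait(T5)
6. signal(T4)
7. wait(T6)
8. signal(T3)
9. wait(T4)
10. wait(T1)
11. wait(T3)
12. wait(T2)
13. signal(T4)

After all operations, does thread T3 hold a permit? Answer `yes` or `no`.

Step 1: wait(T5) -> count=3 queue=[] holders={T5}
Step 2: wait(T4) -> count=2 queue=[] holders={T4,T5}
Step 3: signal(T5) -> count=3 queue=[] holders={T4}
Step 4: wait(T3) -> count=2 queue=[] holders={T3,T4}
Step 5: wait(T5) -> count=1 queue=[] holders={T3,T4,T5}
Step 6: signal(T4) -> count=2 queue=[] holders={T3,T5}
Step 7: wait(T6) -> count=1 queue=[] holders={T3,T5,T6}
Step 8: signal(T3) -> count=2 queue=[] holders={T5,T6}
Step 9: wait(T4) -> count=1 queue=[] holders={T4,T5,T6}
Step 10: wait(T1) -> count=0 queue=[] holders={T1,T4,T5,T6}
Step 11: wait(T3) -> count=0 queue=[T3] holders={T1,T4,T5,T6}
Step 12: wait(T2) -> count=0 queue=[T3,T2] holders={T1,T4,T5,T6}
Step 13: signal(T4) -> count=0 queue=[T2] holders={T1,T3,T5,T6}
Final holders: {T1,T3,T5,T6} -> T3 in holders

Answer: yes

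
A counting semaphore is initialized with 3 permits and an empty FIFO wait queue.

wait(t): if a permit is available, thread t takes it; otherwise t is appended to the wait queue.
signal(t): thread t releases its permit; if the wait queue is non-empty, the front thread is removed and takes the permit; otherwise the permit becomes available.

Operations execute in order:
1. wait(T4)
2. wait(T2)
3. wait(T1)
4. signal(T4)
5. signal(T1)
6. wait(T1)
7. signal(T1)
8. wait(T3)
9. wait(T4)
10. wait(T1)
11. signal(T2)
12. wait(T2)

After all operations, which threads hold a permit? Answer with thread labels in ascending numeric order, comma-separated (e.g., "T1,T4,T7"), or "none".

Step 1: wait(T4) -> count=2 queue=[] holders={T4}
Step 2: wait(T2) -> count=1 queue=[] holders={T2,T4}
Step 3: wait(T1) -> count=0 queue=[] holders={T1,T2,T4}
Step 4: signal(T4) -> count=1 queue=[] holders={T1,T2}
Step 5: signal(T1) -> count=2 queue=[] holders={T2}
Step 6: wait(T1) -> count=1 queue=[] holders={T1,T2}
Step 7: signal(T1) -> count=2 queue=[] holders={T2}
Step 8: wait(T3) -> count=1 queue=[] holders={T2,T3}
Step 9: wait(T4) -> count=0 queue=[] holders={T2,T3,T4}
Step 10: wait(T1) -> count=0 queue=[T1] holders={T2,T3,T4}
Step 11: signal(T2) -> count=0 queue=[] holders={T1,T3,T4}
Step 12: wait(T2) -> count=0 queue=[T2] holders={T1,T3,T4}
Final holders: T1,T3,T4

Answer: T1,T3,T4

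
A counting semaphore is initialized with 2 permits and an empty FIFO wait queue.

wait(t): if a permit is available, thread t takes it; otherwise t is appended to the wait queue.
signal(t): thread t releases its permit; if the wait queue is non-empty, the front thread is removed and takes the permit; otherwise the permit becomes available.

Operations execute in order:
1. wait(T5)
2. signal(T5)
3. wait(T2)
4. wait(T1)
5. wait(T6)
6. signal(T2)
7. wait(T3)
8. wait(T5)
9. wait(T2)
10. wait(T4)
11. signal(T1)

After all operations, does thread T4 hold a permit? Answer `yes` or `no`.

Step 1: wait(T5) -> count=1 queue=[] holders={T5}
Step 2: signal(T5) -> count=2 queue=[] holders={none}
Step 3: wait(T2) -> count=1 queue=[] holders={T2}
Step 4: wait(T1) -> count=0 queue=[] holders={T1,T2}
Step 5: wait(T6) -> count=0 queue=[T6] holders={T1,T2}
Step 6: signal(T2) -> count=0 queue=[] holders={T1,T6}
Step 7: wait(T3) -> count=0 queue=[T3] holders={T1,T6}
Step 8: wait(T5) -> count=0 queue=[T3,T5] holders={T1,T6}
Step 9: wait(T2) -> count=0 queue=[T3,T5,T2] holders={T1,T6}
Step 10: wait(T4) -> count=0 queue=[T3,T5,T2,T4] holders={T1,T6}
Step 11: signal(T1) -> count=0 queue=[T5,T2,T4] holders={T3,T6}
Final holders: {T3,T6} -> T4 not in holders

Answer: no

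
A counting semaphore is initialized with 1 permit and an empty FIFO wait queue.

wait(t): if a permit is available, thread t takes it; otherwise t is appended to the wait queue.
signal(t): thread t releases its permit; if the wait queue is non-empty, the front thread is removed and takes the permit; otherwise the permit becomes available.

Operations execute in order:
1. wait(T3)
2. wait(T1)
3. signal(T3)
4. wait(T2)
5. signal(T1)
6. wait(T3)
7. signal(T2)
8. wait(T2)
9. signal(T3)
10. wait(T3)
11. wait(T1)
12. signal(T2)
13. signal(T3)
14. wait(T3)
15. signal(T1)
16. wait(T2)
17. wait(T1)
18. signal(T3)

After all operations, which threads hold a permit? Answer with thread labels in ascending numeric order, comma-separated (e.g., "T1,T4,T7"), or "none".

Step 1: wait(T3) -> count=0 queue=[] holders={T3}
Step 2: wait(T1) -> count=0 queue=[T1] holders={T3}
Step 3: signal(T3) -> count=0 queue=[] holders={T1}
Step 4: wait(T2) -> count=0 queue=[T2] holders={T1}
Step 5: signal(T1) -> count=0 queue=[] holders={T2}
Step 6: wait(T3) -> count=0 queue=[T3] holders={T2}
Step 7: signal(T2) -> count=0 queue=[] holders={T3}
Step 8: wait(T2) -> count=0 queue=[T2] holders={T3}
Step 9: signal(T3) -> count=0 queue=[] holders={T2}
Step 10: wait(T3) -> count=0 queue=[T3] holders={T2}
Step 11: wait(T1) -> count=0 queue=[T3,T1] holders={T2}
Step 12: signal(T2) -> count=0 queue=[T1] holders={T3}
Step 13: signal(T3) -> count=0 queue=[] holders={T1}
Step 14: wait(T3) -> count=0 queue=[T3] holders={T1}
Step 15: signal(T1) -> count=0 queue=[] holders={T3}
Step 16: wait(T2) -> count=0 queue=[T2] holders={T3}
Step 17: wait(T1) -> count=0 queue=[T2,T1] holders={T3}
Step 18: signal(T3) -> count=0 queue=[T1] holders={T2}
Final holders: T2

Answer: T2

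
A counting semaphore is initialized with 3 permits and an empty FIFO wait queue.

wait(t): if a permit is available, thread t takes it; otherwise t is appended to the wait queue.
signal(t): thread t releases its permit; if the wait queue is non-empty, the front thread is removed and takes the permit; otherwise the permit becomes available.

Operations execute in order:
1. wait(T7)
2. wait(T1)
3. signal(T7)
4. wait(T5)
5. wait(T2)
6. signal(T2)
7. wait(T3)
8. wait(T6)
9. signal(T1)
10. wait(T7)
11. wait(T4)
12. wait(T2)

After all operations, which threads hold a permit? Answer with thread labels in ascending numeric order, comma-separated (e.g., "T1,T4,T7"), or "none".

Answer: T3,T5,T6

Derivation:
Step 1: wait(T7) -> count=2 queue=[] holders={T7}
Step 2: wait(T1) -> count=1 queue=[] holders={T1,T7}
Step 3: signal(T7) -> count=2 queue=[] holders={T1}
Step 4: wait(T5) -> count=1 queue=[] holders={T1,T5}
Step 5: wait(T2) -> count=0 queue=[] holders={T1,T2,T5}
Step 6: signal(T2) -> count=1 queue=[] holders={T1,T5}
Step 7: wait(T3) -> count=0 queue=[] holders={T1,T3,T5}
Step 8: wait(T6) -> count=0 queue=[T6] holders={T1,T3,T5}
Step 9: signal(T1) -> count=0 queue=[] holders={T3,T5,T6}
Step 10: wait(T7) -> count=0 queue=[T7] holders={T3,T5,T6}
Step 11: wait(T4) -> count=0 queue=[T7,T4] holders={T3,T5,T6}
Step 12: wait(T2) -> count=0 queue=[T7,T4,T2] holders={T3,T5,T6}
Final holders: T3,T5,T6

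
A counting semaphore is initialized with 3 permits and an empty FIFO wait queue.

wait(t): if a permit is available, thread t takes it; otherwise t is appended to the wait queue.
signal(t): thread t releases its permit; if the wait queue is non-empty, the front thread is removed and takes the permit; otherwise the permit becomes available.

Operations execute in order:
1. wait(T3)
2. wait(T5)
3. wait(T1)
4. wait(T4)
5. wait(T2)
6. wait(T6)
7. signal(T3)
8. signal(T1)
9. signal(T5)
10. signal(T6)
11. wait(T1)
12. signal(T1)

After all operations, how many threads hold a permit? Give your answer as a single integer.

Step 1: wait(T3) -> count=2 queue=[] holders={T3}
Step 2: wait(T5) -> count=1 queue=[] holders={T3,T5}
Step 3: wait(T1) -> count=0 queue=[] holders={T1,T3,T5}
Step 4: wait(T4) -> count=0 queue=[T4] holders={T1,T3,T5}
Step 5: wait(T2) -> count=0 queue=[T4,T2] holders={T1,T3,T5}
Step 6: wait(T6) -> count=0 queue=[T4,T2,T6] holders={T1,T3,T5}
Step 7: signal(T3) -> count=0 queue=[T2,T6] holders={T1,T4,T5}
Step 8: signal(T1) -> count=0 queue=[T6] holders={T2,T4,T5}
Step 9: signal(T5) -> count=0 queue=[] holders={T2,T4,T6}
Step 10: signal(T6) -> count=1 queue=[] holders={T2,T4}
Step 11: wait(T1) -> count=0 queue=[] holders={T1,T2,T4}
Step 12: signal(T1) -> count=1 queue=[] holders={T2,T4}
Final holders: {T2,T4} -> 2 thread(s)

Answer: 2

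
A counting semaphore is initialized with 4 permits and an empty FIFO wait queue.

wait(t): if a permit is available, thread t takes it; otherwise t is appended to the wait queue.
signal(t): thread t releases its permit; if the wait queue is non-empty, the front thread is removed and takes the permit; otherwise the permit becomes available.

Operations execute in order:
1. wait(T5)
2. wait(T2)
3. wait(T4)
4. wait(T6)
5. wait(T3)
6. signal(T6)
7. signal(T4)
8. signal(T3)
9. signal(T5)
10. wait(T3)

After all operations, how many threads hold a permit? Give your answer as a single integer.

Step 1: wait(T5) -> count=3 queue=[] holders={T5}
Step 2: wait(T2) -> count=2 queue=[] holders={T2,T5}
Step 3: wait(T4) -> count=1 queue=[] holders={T2,T4,T5}
Step 4: wait(T6) -> count=0 queue=[] holders={T2,T4,T5,T6}
Step 5: wait(T3) -> count=0 queue=[T3] holders={T2,T4,T5,T6}
Step 6: signal(T6) -> count=0 queue=[] holders={T2,T3,T4,T5}
Step 7: signal(T4) -> count=1 queue=[] holders={T2,T3,T5}
Step 8: signal(T3) -> count=2 queue=[] holders={T2,T5}
Step 9: signal(T5) -> count=3 queue=[] holders={T2}
Step 10: wait(T3) -> count=2 queue=[] holders={T2,T3}
Final holders: {T2,T3} -> 2 thread(s)

Answer: 2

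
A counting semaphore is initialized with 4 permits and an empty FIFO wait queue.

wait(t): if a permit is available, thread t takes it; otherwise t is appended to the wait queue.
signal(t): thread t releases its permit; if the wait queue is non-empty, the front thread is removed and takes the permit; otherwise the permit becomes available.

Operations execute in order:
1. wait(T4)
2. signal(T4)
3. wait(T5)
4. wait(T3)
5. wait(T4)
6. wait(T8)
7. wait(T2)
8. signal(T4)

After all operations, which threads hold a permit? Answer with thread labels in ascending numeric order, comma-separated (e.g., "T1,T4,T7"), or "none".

Step 1: wait(T4) -> count=3 queue=[] holders={T4}
Step 2: signal(T4) -> count=4 queue=[] holders={none}
Step 3: wait(T5) -> count=3 queue=[] holders={T5}
Step 4: wait(T3) -> count=2 queue=[] holders={T3,T5}
Step 5: wait(T4) -> count=1 queue=[] holders={T3,T4,T5}
Step 6: wait(T8) -> count=0 queue=[] holders={T3,T4,T5,T8}
Step 7: wait(T2) -> count=0 queue=[T2] holders={T3,T4,T5,T8}
Step 8: signal(T4) -> count=0 queue=[] holders={T2,T3,T5,T8}
Final holders: T2,T3,T5,T8

Answer: T2,T3,T5,T8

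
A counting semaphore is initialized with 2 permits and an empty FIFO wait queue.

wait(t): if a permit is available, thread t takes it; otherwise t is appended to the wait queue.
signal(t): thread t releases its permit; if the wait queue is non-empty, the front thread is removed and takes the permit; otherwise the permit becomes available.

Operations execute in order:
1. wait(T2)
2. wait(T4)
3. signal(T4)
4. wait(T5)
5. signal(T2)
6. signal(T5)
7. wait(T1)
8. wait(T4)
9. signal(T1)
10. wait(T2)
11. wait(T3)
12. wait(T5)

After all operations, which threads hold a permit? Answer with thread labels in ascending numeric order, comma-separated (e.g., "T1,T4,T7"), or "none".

Answer: T2,T4

Derivation:
Step 1: wait(T2) -> count=1 queue=[] holders={T2}
Step 2: wait(T4) -> count=0 queue=[] holders={T2,T4}
Step 3: signal(T4) -> count=1 queue=[] holders={T2}
Step 4: wait(T5) -> count=0 queue=[] holders={T2,T5}
Step 5: signal(T2) -> count=1 queue=[] holders={T5}
Step 6: signal(T5) -> count=2 queue=[] holders={none}
Step 7: wait(T1) -> count=1 queue=[] holders={T1}
Step 8: wait(T4) -> count=0 queue=[] holders={T1,T4}
Step 9: signal(T1) -> count=1 queue=[] holders={T4}
Step 10: wait(T2) -> count=0 queue=[] holders={T2,T4}
Step 11: wait(T3) -> count=0 queue=[T3] holders={T2,T4}
Step 12: wait(T5) -> count=0 queue=[T3,T5] holders={T2,T4}
Final holders: T2,T4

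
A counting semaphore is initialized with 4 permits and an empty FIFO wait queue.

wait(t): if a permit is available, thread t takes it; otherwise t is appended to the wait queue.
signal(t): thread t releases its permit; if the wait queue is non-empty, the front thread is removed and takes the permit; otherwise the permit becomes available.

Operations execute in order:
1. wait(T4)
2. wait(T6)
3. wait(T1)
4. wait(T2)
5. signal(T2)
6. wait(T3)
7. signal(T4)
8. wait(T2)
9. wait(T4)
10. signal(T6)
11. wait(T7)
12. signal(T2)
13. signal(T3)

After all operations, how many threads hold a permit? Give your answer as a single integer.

Step 1: wait(T4) -> count=3 queue=[] holders={T4}
Step 2: wait(T6) -> count=2 queue=[] holders={T4,T6}
Step 3: wait(T1) -> count=1 queue=[] holders={T1,T4,T6}
Step 4: wait(T2) -> count=0 queue=[] holders={T1,T2,T4,T6}
Step 5: signal(T2) -> count=1 queue=[] holders={T1,T4,T6}
Step 6: wait(T3) -> count=0 queue=[] holders={T1,T3,T4,T6}
Step 7: signal(T4) -> count=1 queue=[] holders={T1,T3,T6}
Step 8: wait(T2) -> count=0 queue=[] holders={T1,T2,T3,T6}
Step 9: wait(T4) -> count=0 queue=[T4] holders={T1,T2,T3,T6}
Step 10: signal(T6) -> count=0 queue=[] holders={T1,T2,T3,T4}
Step 11: wait(T7) -> count=0 queue=[T7] holders={T1,T2,T3,T4}
Step 12: signal(T2) -> count=0 queue=[] holders={T1,T3,T4,T7}
Step 13: signal(T3) -> count=1 queue=[] holders={T1,T4,T7}
Final holders: {T1,T4,T7} -> 3 thread(s)

Answer: 3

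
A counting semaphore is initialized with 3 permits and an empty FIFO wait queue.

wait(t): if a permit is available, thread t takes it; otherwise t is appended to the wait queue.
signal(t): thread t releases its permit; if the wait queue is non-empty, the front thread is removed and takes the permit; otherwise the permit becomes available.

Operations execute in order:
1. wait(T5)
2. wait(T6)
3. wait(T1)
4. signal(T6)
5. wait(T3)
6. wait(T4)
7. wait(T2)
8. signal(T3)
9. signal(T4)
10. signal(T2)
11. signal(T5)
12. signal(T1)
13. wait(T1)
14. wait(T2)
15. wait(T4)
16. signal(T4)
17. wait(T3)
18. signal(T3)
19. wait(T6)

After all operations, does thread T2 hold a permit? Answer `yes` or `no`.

Answer: yes

Derivation:
Step 1: wait(T5) -> count=2 queue=[] holders={T5}
Step 2: wait(T6) -> count=1 queue=[] holders={T5,T6}
Step 3: wait(T1) -> count=0 queue=[] holders={T1,T5,T6}
Step 4: signal(T6) -> count=1 queue=[] holders={T1,T5}
Step 5: wait(T3) -> count=0 queue=[] holders={T1,T3,T5}
Step 6: wait(T4) -> count=0 queue=[T4] holders={T1,T3,T5}
Step 7: wait(T2) -> count=0 queue=[T4,T2] holders={T1,T3,T5}
Step 8: signal(T3) -> count=0 queue=[T2] holders={T1,T4,T5}
Step 9: signal(T4) -> count=0 queue=[] holders={T1,T2,T5}
Step 10: signal(T2) -> count=1 queue=[] holders={T1,T5}
Step 11: signal(T5) -> count=2 queue=[] holders={T1}
Step 12: signal(T1) -> count=3 queue=[] holders={none}
Step 13: wait(T1) -> count=2 queue=[] holders={T1}
Step 14: wait(T2) -> count=1 queue=[] holders={T1,T2}
Step 15: wait(T4) -> count=0 queue=[] holders={T1,T2,T4}
Step 16: signal(T4) -> count=1 queue=[] holders={T1,T2}
Step 17: wait(T3) -> count=0 queue=[] holders={T1,T2,T3}
Step 18: signal(T3) -> count=1 queue=[] holders={T1,T2}
Step 19: wait(T6) -> count=0 queue=[] holders={T1,T2,T6}
Final holders: {T1,T2,T6} -> T2 in holders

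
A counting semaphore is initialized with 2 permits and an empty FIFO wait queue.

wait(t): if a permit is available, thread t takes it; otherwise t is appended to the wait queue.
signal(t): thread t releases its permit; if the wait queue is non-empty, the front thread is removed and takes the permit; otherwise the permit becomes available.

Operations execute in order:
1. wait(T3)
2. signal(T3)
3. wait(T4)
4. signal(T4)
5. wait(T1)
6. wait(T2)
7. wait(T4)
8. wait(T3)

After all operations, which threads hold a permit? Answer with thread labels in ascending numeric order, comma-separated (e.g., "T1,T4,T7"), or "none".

Step 1: wait(T3) -> count=1 queue=[] holders={T3}
Step 2: signal(T3) -> count=2 queue=[] holders={none}
Step 3: wait(T4) -> count=1 queue=[] holders={T4}
Step 4: signal(T4) -> count=2 queue=[] holders={none}
Step 5: wait(T1) -> count=1 queue=[] holders={T1}
Step 6: wait(T2) -> count=0 queue=[] holders={T1,T2}
Step 7: wait(T4) -> count=0 queue=[T4] holders={T1,T2}
Step 8: wait(T3) -> count=0 queue=[T4,T3] holders={T1,T2}
Final holders: T1,T2

Answer: T1,T2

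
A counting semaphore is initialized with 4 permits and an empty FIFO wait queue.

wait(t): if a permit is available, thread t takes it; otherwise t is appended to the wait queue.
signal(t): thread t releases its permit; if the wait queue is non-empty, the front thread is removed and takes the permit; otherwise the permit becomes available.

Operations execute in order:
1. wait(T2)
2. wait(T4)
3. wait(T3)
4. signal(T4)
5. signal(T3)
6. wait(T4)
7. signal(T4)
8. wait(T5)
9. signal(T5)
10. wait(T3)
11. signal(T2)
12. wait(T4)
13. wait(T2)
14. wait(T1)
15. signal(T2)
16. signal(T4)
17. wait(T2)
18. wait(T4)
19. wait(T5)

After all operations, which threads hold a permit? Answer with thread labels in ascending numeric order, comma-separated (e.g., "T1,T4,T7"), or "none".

Answer: T1,T2,T3,T4

Derivation:
Step 1: wait(T2) -> count=3 queue=[] holders={T2}
Step 2: wait(T4) -> count=2 queue=[] holders={T2,T4}
Step 3: wait(T3) -> count=1 queue=[] holders={T2,T3,T4}
Step 4: signal(T4) -> count=2 queue=[] holders={T2,T3}
Step 5: signal(T3) -> count=3 queue=[] holders={T2}
Step 6: wait(T4) -> count=2 queue=[] holders={T2,T4}
Step 7: signal(T4) -> count=3 queue=[] holders={T2}
Step 8: wait(T5) -> count=2 queue=[] holders={T2,T5}
Step 9: signal(T5) -> count=3 queue=[] holders={T2}
Step 10: wait(T3) -> count=2 queue=[] holders={T2,T3}
Step 11: signal(T2) -> count=3 queue=[] holders={T3}
Step 12: wait(T4) -> count=2 queue=[] holders={T3,T4}
Step 13: wait(T2) -> count=1 queue=[] holders={T2,T3,T4}
Step 14: wait(T1) -> count=0 queue=[] holders={T1,T2,T3,T4}
Step 15: signal(T2) -> count=1 queue=[] holders={T1,T3,T4}
Step 16: signal(T4) -> count=2 queue=[] holders={T1,T3}
Step 17: wait(T2) -> count=1 queue=[] holders={T1,T2,T3}
Step 18: wait(T4) -> count=0 queue=[] holders={T1,T2,T3,T4}
Step 19: wait(T5) -> count=0 queue=[T5] holders={T1,T2,T3,T4}
Final holders: T1,T2,T3,T4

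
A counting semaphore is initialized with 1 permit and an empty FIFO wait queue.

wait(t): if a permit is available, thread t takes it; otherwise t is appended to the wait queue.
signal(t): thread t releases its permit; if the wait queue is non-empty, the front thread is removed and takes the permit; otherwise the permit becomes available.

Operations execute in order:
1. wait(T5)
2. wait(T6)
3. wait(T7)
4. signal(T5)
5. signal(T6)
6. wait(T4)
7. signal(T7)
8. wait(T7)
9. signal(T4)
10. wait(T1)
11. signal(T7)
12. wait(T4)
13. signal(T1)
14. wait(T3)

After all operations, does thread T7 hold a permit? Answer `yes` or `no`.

Answer: no

Derivation:
Step 1: wait(T5) -> count=0 queue=[] holders={T5}
Step 2: wait(T6) -> count=0 queue=[T6] holders={T5}
Step 3: wait(T7) -> count=0 queue=[T6,T7] holders={T5}
Step 4: signal(T5) -> count=0 queue=[T7] holders={T6}
Step 5: signal(T6) -> count=0 queue=[] holders={T7}
Step 6: wait(T4) -> count=0 queue=[T4] holders={T7}
Step 7: signal(T7) -> count=0 queue=[] holders={T4}
Step 8: wait(T7) -> count=0 queue=[T7] holders={T4}
Step 9: signal(T4) -> count=0 queue=[] holders={T7}
Step 10: wait(T1) -> count=0 queue=[T1] holders={T7}
Step 11: signal(T7) -> count=0 queue=[] holders={T1}
Step 12: wait(T4) -> count=0 queue=[T4] holders={T1}
Step 13: signal(T1) -> count=0 queue=[] holders={T4}
Step 14: wait(T3) -> count=0 queue=[T3] holders={T4}
Final holders: {T4} -> T7 not in holders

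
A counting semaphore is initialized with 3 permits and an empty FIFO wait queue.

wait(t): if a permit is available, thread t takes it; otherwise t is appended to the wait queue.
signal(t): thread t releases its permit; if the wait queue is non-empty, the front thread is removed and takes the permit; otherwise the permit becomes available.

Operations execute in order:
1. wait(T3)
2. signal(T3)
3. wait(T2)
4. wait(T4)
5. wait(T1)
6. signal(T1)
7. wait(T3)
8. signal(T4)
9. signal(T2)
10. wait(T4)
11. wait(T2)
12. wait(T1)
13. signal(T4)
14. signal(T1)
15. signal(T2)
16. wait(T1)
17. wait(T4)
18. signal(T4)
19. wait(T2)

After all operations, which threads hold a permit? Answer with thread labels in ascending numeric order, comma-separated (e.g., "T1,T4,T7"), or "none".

Step 1: wait(T3) -> count=2 queue=[] holders={T3}
Step 2: signal(T3) -> count=3 queue=[] holders={none}
Step 3: wait(T2) -> count=2 queue=[] holders={T2}
Step 4: wait(T4) -> count=1 queue=[] holders={T2,T4}
Step 5: wait(T1) -> count=0 queue=[] holders={T1,T2,T4}
Step 6: signal(T1) -> count=1 queue=[] holders={T2,T4}
Step 7: wait(T3) -> count=0 queue=[] holders={T2,T3,T4}
Step 8: signal(T4) -> count=1 queue=[] holders={T2,T3}
Step 9: signal(T2) -> count=2 queue=[] holders={T3}
Step 10: wait(T4) -> count=1 queue=[] holders={T3,T4}
Step 11: wait(T2) -> count=0 queue=[] holders={T2,T3,T4}
Step 12: wait(T1) -> count=0 queue=[T1] holders={T2,T3,T4}
Step 13: signal(T4) -> count=0 queue=[] holders={T1,T2,T3}
Step 14: signal(T1) -> count=1 queue=[] holders={T2,T3}
Step 15: signal(T2) -> count=2 queue=[] holders={T3}
Step 16: wait(T1) -> count=1 queue=[] holders={T1,T3}
Step 17: wait(T4) -> count=0 queue=[] holders={T1,T3,T4}
Step 18: signal(T4) -> count=1 queue=[] holders={T1,T3}
Step 19: wait(T2) -> count=0 queue=[] holders={T1,T2,T3}
Final holders: T1,T2,T3

Answer: T1,T2,T3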